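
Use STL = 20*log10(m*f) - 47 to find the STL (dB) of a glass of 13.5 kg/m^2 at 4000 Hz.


Mass law: STL = 20 * log10(m * f) - 47
  m * f = 13.5 * 4000 = 54000
  log10(54000) = 4.73239
  STL = 20 * 4.73239 - 47 = 94.6478 - 47 = 47.6 dB

47.6 dB


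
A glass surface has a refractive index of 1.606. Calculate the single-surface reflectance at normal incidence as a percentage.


Fresnel reflectance at normal incidence:
  R = ((n - 1)/(n + 1))^2
  (n - 1)/(n + 1) = (1.606 - 1)/(1.606 + 1) = 0.23254
  R = 0.23254^2 = 0.0540749
  R(%) = 0.0540749 * 100 = 5.407%

5.407%


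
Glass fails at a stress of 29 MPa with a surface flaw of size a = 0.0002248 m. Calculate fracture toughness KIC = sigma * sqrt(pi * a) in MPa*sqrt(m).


Fracture toughness: KIC = sigma * sqrt(pi * a)
  pi * a = pi * 0.0002248 = 0.00070623
  sqrt(pi * a) = 0.026575
  KIC = 29 * 0.026575 = 0.771 MPa*sqrt(m)

0.771 MPa*sqrt(m)


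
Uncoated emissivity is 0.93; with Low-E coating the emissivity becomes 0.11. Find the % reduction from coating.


Percentage reduction = (1 - coated/uncoated) * 100
  Ratio = 0.11 / 0.93 = 0.1183
  Reduction = (1 - 0.1183) * 100 = 88.2%

88.2%


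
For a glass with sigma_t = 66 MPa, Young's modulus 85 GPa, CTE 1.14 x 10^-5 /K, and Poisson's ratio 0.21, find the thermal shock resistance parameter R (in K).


Thermal shock resistance: R = sigma * (1 - nu) / (E * alpha)
  Numerator = 66 * (1 - 0.21) = 52.14
  Denominator = 85 * 1000 * (1.14 x 10^-5) = 0.969
  R = 52.14 / 0.969 = 53.8 K

53.8 K


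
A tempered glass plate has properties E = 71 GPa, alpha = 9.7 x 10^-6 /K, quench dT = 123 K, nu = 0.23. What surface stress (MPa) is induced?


Tempering stress: sigma = E * alpha * dT / (1 - nu)
  E (MPa) = 71 * 1000 = 71000
  Numerator = 71000 * (9.7 x 10^-6) * 123 = 84.7101
  Denominator = 1 - 0.23 = 0.77
  sigma = 84.7101 / 0.77 = 110.0 MPa

110.0 MPa


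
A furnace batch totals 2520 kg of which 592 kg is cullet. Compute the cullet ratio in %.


Cullet ratio = (cullet mass / total batch mass) * 100
  Ratio = 592 / 2520 * 100 = 23.49%

23.49%


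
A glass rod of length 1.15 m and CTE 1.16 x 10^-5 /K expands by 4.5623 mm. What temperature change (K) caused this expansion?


Rearrange dL = alpha * L0 * dT for dT:
  dT = dL / (alpha * L0)
  dL (m) = 4.5623 / 1000 = 0.0045623
  dT = 0.0045623 / ((1.16 x 10^-5) * 1.15) = 342.0 K

342.0 K


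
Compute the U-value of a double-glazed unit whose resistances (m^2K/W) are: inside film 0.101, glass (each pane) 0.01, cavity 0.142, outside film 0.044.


Total thermal resistance (series):
  R_total = R_in + R_glass + R_air + R_glass + R_out
  R_total = 0.101 + 0.01 + 0.142 + 0.01 + 0.044 = 0.307 m^2K/W
U-value = 1 / R_total = 1 / 0.307 = 3.257 W/m^2K

3.257 W/m^2K


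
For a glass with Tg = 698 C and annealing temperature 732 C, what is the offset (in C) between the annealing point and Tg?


Offset = T_anneal - Tg:
  offset = 732 - 698 = 34 C

34 C


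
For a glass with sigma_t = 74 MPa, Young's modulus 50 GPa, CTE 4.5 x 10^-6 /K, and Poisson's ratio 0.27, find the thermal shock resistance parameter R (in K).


Thermal shock resistance: R = sigma * (1 - nu) / (E * alpha)
  Numerator = 74 * (1 - 0.27) = 54.02
  Denominator = 50 * 1000 * (4.5 x 10^-6) = 0.225
  R = 54.02 / 0.225 = 240.1 K

240.1 K


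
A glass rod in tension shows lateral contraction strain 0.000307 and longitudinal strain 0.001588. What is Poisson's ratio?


Poisson's ratio: nu = lateral strain / axial strain
  nu = 0.000307 / 0.001588 = 0.1933

0.1933


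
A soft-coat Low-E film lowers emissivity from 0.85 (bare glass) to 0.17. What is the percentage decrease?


Percentage reduction = (1 - coated/uncoated) * 100
  Ratio = 0.17 / 0.85 = 0.2
  Reduction = (1 - 0.2) * 100 = 80.0%

80.0%


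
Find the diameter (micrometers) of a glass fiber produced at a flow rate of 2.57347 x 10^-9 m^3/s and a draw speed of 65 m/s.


Cross-sectional area from continuity:
  A = Q / v = 2.57347 x 10^-9 / 65 = 3.959185 x 10^-11 m^2
Diameter from circular cross-section:
  d = sqrt(4A / pi) * 10^6 (m -> um)
  d = sqrt(4 * 3.959185 x 10^-11 / pi) * 10^6 = 7.1 um

7.1 um


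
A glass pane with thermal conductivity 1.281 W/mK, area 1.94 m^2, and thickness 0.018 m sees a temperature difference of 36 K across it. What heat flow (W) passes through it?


Fourier's law: Q = k * A * dT / t
  Q = 1.281 * 1.94 * 36 / 0.018
  Q = 89.46504 / 0.018 = 4970.3 W

4970.3 W


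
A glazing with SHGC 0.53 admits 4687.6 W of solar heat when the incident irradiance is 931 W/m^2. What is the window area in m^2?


Rearrange Q = Area * SHGC * Irradiance:
  Area = Q / (SHGC * Irradiance)
  Area = 4687.6 / (0.53 * 931) = 9.5 m^2

9.5 m^2


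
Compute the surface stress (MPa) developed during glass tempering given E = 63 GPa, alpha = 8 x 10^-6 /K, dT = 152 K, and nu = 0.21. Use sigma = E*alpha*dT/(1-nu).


Tempering stress: sigma = E * alpha * dT / (1 - nu)
  E (MPa) = 63 * 1000 = 63000
  Numerator = 63000 * (8 x 10^-6) * 152 = 76.608
  Denominator = 1 - 0.21 = 0.79
  sigma = 76.608 / 0.79 = 97.0 MPa

97.0 MPa


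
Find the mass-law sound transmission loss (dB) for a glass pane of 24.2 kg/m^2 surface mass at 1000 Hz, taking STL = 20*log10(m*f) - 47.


Mass law: STL = 20 * log10(m * f) - 47
  m * f = 24.2 * 1000 = 24200
  log10(24200) = 4.38382
  STL = 20 * 4.38382 - 47 = 87.6764 - 47 = 40.7 dB

40.7 dB


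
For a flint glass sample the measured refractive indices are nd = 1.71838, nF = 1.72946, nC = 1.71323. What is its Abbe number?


Abbe number formula: Vd = (nd - 1) / (nF - nC)
  nd - 1 = 1.71838 - 1 = 0.71838
  nF - nC = 1.72946 - 1.71323 = 0.01623
  Vd = 0.71838 / 0.01623 = 44.26

44.26


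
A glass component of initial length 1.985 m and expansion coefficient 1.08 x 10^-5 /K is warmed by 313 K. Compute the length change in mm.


Thermal expansion formula: dL = alpha * L0 * dT
  dL = (1.08 x 10^-5) * 1.985 * 313 = 0.00671009 m
Convert to mm: 0.00671009 * 1000 = 6.7101 mm

6.7101 mm


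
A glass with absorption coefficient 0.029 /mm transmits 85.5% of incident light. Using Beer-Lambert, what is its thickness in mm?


Rearrange T = exp(-alpha * thickness):
  thickness = -ln(T) / alpha
  T = 85.5/100 = 0.855
  ln(T) = -0.15665
  -ln(T) = 0.15665
  thickness = 0.15665 / 0.029 = 5.4 mm

5.4 mm


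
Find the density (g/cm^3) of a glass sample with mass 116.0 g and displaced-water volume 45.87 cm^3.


Use the definition of density:
  rho = mass / volume
  rho = 116.0 / 45.87 = 2.529 g/cm^3

2.529 g/cm^3


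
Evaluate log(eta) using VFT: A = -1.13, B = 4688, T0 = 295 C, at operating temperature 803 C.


VFT equation: log(eta) = A + B / (T - T0)
  T - T0 = 803 - 295 = 508
  B / (T - T0) = 4688 / 508 = 9.228
  log(eta) = -1.13 + 9.228 = 8.098

8.098


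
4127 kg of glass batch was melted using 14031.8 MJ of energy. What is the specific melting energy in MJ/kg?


Rearrange E = m * s for s:
  s = E / m
  s = 14031.8 / 4127 = 3.4 MJ/kg

3.4 MJ/kg


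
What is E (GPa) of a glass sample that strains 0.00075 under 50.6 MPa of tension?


Young's modulus: E = stress / strain
  E = 50.6 MPa / 0.00075 = 67466.67 MPa
Convert to GPa: 67466.67 / 1000 = 67.47 GPa

67.47 GPa


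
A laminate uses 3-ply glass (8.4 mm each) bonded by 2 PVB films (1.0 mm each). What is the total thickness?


Total thickness = glass contribution + PVB contribution
  Glass: 3 * 8.4 = 25.2 mm
  PVB: 2 * 1.0 = 2.0 mm
  Total = 25.2 + 2.0 = 27.2 mm

27.2 mm


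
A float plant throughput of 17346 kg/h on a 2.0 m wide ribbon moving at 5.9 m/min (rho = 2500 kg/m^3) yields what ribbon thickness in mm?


Ribbon cross-section from mass balance:
  Volume rate = throughput / density = 17346 / 2500 = 6.9384 m^3/h
  thickness = volume rate / (speed * 60 * width), i.e.
  thickness = throughput / (60 * speed * width * density) * 1000
  thickness = 17346 / (60 * 5.9 * 2.0 * 2500) * 1000 = 9.8 mm

9.8 mm


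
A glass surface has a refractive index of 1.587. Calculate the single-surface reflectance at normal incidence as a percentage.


Fresnel reflectance at normal incidence:
  R = ((n - 1)/(n + 1))^2
  (n - 1)/(n + 1) = (1.587 - 1)/(1.587 + 1) = 0.226904
  R = 0.226904^2 = 0.0514854
  R(%) = 0.0514854 * 100 = 5.149%

5.149%


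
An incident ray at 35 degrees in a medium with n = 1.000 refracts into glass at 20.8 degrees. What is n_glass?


Apply Snell's law: n1 * sin(theta1) = n2 * sin(theta2)
  n2 = n1 * sin(theta1) / sin(theta2)
  sin(35) = 0.573576
  sin(20.8) = 0.355107
  n2 = 1.000 * 0.573576 / 0.355107 = 1.6152

1.6152


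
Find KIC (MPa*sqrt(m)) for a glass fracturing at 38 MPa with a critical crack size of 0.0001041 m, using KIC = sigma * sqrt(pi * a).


Fracture toughness: KIC = sigma * sqrt(pi * a)
  pi * a = pi * 0.0001041 = 0.00032704
  sqrt(pi * a) = 0.018084
  KIC = 38 * 0.018084 = 0.687 MPa*sqrt(m)

0.687 MPa*sqrt(m)


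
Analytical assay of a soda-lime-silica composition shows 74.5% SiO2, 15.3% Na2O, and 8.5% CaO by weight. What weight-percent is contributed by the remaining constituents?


Sum the three major oxides:
  SiO2 + Na2O + CaO = 74.5 + 15.3 + 8.5 = 98.3%
Subtract from 100%:
  Others = 100 - 98.3 = 1.7%

1.7%


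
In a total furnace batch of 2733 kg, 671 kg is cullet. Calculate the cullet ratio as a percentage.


Cullet ratio = (cullet mass / total batch mass) * 100
  Ratio = 671 / 2733 * 100 = 24.55%

24.55%


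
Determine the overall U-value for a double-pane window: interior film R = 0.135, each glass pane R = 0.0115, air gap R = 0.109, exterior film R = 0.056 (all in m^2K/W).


Total thermal resistance (series):
  R_total = R_in + R_glass + R_air + R_glass + R_out
  R_total = 0.135 + 0.0115 + 0.109 + 0.0115 + 0.056 = 0.323 m^2K/W
U-value = 1 / R_total = 1 / 0.323 = 3.096 W/m^2K

3.096 W/m^2K


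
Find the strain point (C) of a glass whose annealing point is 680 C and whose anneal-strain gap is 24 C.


Strain point = annealing point - difference:
  T_strain = 680 - 24 = 656 C

656 C


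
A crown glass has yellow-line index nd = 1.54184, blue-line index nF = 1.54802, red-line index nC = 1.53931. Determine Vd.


Abbe number formula: Vd = (nd - 1) / (nF - nC)
  nd - 1 = 1.54184 - 1 = 0.54184
  nF - nC = 1.54802 - 1.53931 = 0.00871
  Vd = 0.54184 / 0.00871 = 62.21

62.21


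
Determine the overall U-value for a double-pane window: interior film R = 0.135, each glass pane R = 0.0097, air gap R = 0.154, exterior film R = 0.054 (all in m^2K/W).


Total thermal resistance (series):
  R_total = R_in + R_glass + R_air + R_glass + R_out
  R_total = 0.135 + 0.0097 + 0.154 + 0.0097 + 0.054 = 0.3624 m^2K/W
U-value = 1 / R_total = 1 / 0.3624 = 2.759 W/m^2K

2.759 W/m^2K


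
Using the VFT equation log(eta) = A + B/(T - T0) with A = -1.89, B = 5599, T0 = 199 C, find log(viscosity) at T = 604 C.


VFT equation: log(eta) = A + B / (T - T0)
  T - T0 = 604 - 199 = 405
  B / (T - T0) = 5599 / 405 = 13.825
  log(eta) = -1.89 + 13.825 = 11.935

11.935


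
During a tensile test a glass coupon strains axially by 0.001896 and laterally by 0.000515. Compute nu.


Poisson's ratio: nu = lateral strain / axial strain
  nu = 0.000515 / 0.001896 = 0.2716

0.2716


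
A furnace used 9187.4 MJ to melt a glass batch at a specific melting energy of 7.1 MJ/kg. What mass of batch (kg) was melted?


Rearrange E = m * s for m:
  m = E / s
  m = 9187.4 / 7.1 = 1294.0 kg

1294.0 kg


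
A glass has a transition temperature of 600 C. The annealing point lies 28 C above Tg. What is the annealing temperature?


The annealing temperature is Tg plus the offset:
  T_anneal = 600 + 28 = 628 C

628 C


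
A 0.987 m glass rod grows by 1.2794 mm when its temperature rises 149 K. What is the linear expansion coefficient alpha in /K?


Rearrange dL = alpha * L0 * dT for alpha:
  alpha = dL / (L0 * dT)
  alpha = (1.2794 / 1000) / (0.987 * 149) = 0.0000087 /K = 8.7 x 10^-6 /K

8.7 x 10^-6 /K


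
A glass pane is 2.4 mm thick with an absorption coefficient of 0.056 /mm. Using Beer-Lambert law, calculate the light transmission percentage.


Beer-Lambert law: T = exp(-alpha * thickness)
  exponent = -0.056 * 2.4 = -0.1344
  T = exp(-0.1344) = 0.8742
  Percentage = 0.8742 * 100 = 87.42%

87.42%


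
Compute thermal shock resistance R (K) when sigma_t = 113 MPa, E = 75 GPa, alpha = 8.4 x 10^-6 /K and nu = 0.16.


Thermal shock resistance: R = sigma * (1 - nu) / (E * alpha)
  Numerator = 113 * (1 - 0.16) = 94.92
  Denominator = 75 * 1000 * (8.4 x 10^-6) = 0.63
  R = 94.92 / 0.63 = 150.7 K

150.7 K


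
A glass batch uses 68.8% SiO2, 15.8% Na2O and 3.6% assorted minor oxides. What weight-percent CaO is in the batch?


Pieces sum to 100%:
  CaO = 100 - (SiO2 + Na2O + others)
  CaO = 100 - (68.8 + 15.8 + 3.6) = 11.8%

11.8%


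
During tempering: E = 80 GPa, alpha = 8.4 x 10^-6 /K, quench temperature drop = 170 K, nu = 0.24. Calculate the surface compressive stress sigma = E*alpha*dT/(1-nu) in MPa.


Tempering stress: sigma = E * alpha * dT / (1 - nu)
  E (MPa) = 80 * 1000 = 80000
  Numerator = 80000 * (8.4 x 10^-6) * 170 = 114.24
  Denominator = 1 - 0.24 = 0.76
  sigma = 114.24 / 0.76 = 150.3 MPa

150.3 MPa


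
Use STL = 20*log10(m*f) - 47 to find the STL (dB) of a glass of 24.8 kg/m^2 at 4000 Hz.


Mass law: STL = 20 * log10(m * f) - 47
  m * f = 24.8 * 4000 = 99200
  log10(99200) = 4.99651
  STL = 20 * 4.99651 - 47 = 99.9302 - 47 = 52.9 dB

52.9 dB


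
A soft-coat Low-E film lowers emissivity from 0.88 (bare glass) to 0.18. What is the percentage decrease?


Percentage reduction = (1 - coated/uncoated) * 100
  Ratio = 0.18 / 0.88 = 0.2045
  Reduction = (1 - 0.2045) * 100 = 79.5%

79.5%


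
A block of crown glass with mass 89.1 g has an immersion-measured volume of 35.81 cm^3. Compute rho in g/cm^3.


Use the definition of density:
  rho = mass / volume
  rho = 89.1 / 35.81 = 2.488 g/cm^3

2.488 g/cm^3


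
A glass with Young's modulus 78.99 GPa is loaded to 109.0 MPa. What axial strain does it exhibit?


Rearrange E = sigma / epsilon:
  epsilon = sigma / E
  E (MPa) = 78.99 * 1000 = 78990
  epsilon = 109.0 / 78990 = 0.00138

0.00138


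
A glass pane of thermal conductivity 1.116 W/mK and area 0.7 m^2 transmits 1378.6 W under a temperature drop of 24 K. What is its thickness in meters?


Fourier's law: t = k * A * dT / Q
  t = 1.116 * 0.7 * 24 / 1378.6
  t = 18.7488 / 1378.6 = 0.0136 m

0.0136 m


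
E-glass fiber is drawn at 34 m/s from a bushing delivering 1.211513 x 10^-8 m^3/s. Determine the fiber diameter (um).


Cross-sectional area from continuity:
  A = Q / v = 1.211513 x 10^-8 / 34 = 3.563274 x 10^-10 m^2
Diameter from circular cross-section:
  d = sqrt(4A / pi) * 10^6 (m -> um)
  d = sqrt(4 * 3.563274 x 10^-10 / pi) * 10^6 = 21.3 um

21.3 um


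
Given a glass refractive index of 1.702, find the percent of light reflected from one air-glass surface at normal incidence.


Fresnel reflectance at normal incidence:
  R = ((n - 1)/(n + 1))^2
  (n - 1)/(n + 1) = (1.702 - 1)/(1.702 + 1) = 0.259808
  R = 0.259808^2 = 0.0675002
  R(%) = 0.0675002 * 100 = 6.75%

6.75%


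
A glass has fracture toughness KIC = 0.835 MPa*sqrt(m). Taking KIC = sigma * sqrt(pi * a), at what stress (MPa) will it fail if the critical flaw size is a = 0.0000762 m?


Rearrange KIC = sigma * sqrt(pi * a):
  sigma = KIC / sqrt(pi * a)
  sqrt(pi * 0.0000762) = 0.015472
  sigma = 0.835 / 0.015472 = 53.97 MPa

53.97 MPa


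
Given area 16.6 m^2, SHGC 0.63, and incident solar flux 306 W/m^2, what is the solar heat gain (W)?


Solar heat gain: Q = Area * SHGC * Irradiance
  Q = 16.6 * 0.63 * 306 = 3200.1 W

3200.1 W


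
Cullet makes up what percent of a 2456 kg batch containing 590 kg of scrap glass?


Cullet ratio = (cullet mass / total batch mass) * 100
  Ratio = 590 / 2456 * 100 = 24.02%

24.02%


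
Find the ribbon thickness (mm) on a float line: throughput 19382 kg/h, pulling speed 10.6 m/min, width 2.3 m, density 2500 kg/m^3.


Ribbon cross-section from mass balance:
  Volume rate = throughput / density = 19382 / 2500 = 7.7528 m^3/h
  thickness = volume rate / (speed * 60 * width), i.e.
  thickness = throughput / (60 * speed * width * density) * 1000
  thickness = 19382 / (60 * 10.6 * 2.3 * 2500) * 1000 = 5.3 mm

5.3 mm


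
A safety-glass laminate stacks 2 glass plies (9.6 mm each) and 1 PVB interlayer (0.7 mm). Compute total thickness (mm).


Total thickness = glass contribution + PVB contribution
  Glass: 2 * 9.6 = 19.2 mm
  PVB: 1 * 0.7 = 0.7 mm
  Total = 19.2 + 0.7 = 19.9 mm

19.9 mm


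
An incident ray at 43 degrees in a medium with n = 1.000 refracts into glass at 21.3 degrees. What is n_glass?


Apply Snell's law: n1 * sin(theta1) = n2 * sin(theta2)
  n2 = n1 * sin(theta1) / sin(theta2)
  sin(43) = 0.681998
  sin(21.3) = 0.363251
  n2 = 1.000 * 0.681998 / 0.363251 = 1.8775

1.8775


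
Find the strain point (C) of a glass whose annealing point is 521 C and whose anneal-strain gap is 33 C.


Strain point = annealing point - difference:
  T_strain = 521 - 33 = 488 C

488 C


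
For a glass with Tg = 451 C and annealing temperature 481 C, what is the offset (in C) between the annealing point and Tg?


Offset = T_anneal - Tg:
  offset = 481 - 451 = 30 C

30 C


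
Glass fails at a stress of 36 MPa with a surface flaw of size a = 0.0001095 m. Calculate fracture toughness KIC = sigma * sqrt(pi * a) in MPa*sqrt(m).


Fracture toughness: KIC = sigma * sqrt(pi * a)
  pi * a = pi * 0.0001095 = 0.000344004
  sqrt(pi * a) = 0.018547
  KIC = 36 * 0.018547 = 0.668 MPa*sqrt(m)

0.668 MPa*sqrt(m)


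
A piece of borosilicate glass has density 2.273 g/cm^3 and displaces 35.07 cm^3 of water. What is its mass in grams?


Rearrange rho = m / V:
  m = rho * V
  m = 2.273 * 35.07 = 79.714 g

79.714 g


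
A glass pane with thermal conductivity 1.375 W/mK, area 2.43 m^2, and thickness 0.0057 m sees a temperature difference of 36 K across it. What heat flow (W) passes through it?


Fourier's law: Q = k * A * dT / t
  Q = 1.375 * 2.43 * 36 / 0.0057
  Q = 120.285 / 0.0057 = 21102.6 W

21102.6 W


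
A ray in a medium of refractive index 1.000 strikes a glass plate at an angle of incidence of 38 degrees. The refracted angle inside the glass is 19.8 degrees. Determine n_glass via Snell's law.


Apply Snell's law: n1 * sin(theta1) = n2 * sin(theta2)
  n2 = n1 * sin(theta1) / sin(theta2)
  sin(38) = 0.615661
  sin(19.8) = 0.338738
  n2 = 1.000 * 0.615661 / 0.338738 = 1.8175

1.8175


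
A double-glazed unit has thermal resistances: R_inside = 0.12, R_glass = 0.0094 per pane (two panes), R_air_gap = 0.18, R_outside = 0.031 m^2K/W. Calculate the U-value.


Total thermal resistance (series):
  R_total = R_in + R_glass + R_air + R_glass + R_out
  R_total = 0.12 + 0.0094 + 0.18 + 0.0094 + 0.031 = 0.3498 m^2K/W
U-value = 1 / R_total = 1 / 0.3498 = 2.859 W/m^2K

2.859 W/m^2K


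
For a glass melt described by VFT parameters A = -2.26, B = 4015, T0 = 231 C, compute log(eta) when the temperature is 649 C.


VFT equation: log(eta) = A + B / (T - T0)
  T - T0 = 649 - 231 = 418
  B / (T - T0) = 4015 / 418 = 9.605
  log(eta) = -2.26 + 9.605 = 7.345

7.345


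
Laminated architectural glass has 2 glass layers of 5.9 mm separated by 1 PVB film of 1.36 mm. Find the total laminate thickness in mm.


Total thickness = glass contribution + PVB contribution
  Glass: 2 * 5.9 = 11.8 mm
  PVB: 1 * 1.36 = 1.36 mm
  Total = 11.8 + 1.36 = 13.16 mm

13.16 mm


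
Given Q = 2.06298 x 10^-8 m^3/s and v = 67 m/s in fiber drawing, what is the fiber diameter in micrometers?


Cross-sectional area from continuity:
  A = Q / v = 2.06298 x 10^-8 / 67 = 3.079075 x 10^-10 m^2
Diameter from circular cross-section:
  d = sqrt(4A / pi) * 10^6 (m -> um)
  d = sqrt(4 * 3.079075 x 10^-10 / pi) * 10^6 = 19.8 um

19.8 um


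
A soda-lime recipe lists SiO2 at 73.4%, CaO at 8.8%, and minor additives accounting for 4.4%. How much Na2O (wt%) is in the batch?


Pieces sum to 100%:
  Na2O = 100 - (SiO2 + CaO + others)
  Na2O = 100 - (73.4 + 8.8 + 4.4) = 13.4%

13.4%


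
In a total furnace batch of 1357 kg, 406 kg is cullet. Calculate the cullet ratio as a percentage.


Cullet ratio = (cullet mass / total batch mass) * 100
  Ratio = 406 / 1357 * 100 = 29.92%

29.92%


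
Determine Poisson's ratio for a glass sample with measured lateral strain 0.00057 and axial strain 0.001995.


Poisson's ratio: nu = lateral strain / axial strain
  nu = 0.00057 / 0.001995 = 0.2857

0.2857


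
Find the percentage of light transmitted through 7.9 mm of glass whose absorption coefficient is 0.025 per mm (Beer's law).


Beer-Lambert law: T = exp(-alpha * thickness)
  exponent = -0.025 * 7.9 = -0.1975
  T = exp(-0.1975) = 0.8208
  Percentage = 0.8208 * 100 = 82.08%

82.08%


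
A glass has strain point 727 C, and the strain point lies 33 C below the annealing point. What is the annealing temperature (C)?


T_anneal = T_strain + gap:
  T_anneal = 727 + 33 = 760 C

760 C


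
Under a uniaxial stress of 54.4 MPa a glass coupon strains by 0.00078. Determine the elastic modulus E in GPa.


Young's modulus: E = stress / strain
  E = 54.4 MPa / 0.00078 = 69743.59 MPa
Convert to GPa: 69743.59 / 1000 = 69.74 GPa

69.74 GPa


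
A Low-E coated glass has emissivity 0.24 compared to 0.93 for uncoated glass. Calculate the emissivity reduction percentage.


Percentage reduction = (1 - coated/uncoated) * 100
  Ratio = 0.24 / 0.93 = 0.2581
  Reduction = (1 - 0.2581) * 100 = 74.2%

74.2%


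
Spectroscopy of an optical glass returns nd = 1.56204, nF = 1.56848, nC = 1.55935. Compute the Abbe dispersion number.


Abbe number formula: Vd = (nd - 1) / (nF - nC)
  nd - 1 = 1.56204 - 1 = 0.56204
  nF - nC = 1.56848 - 1.55935 = 0.00913
  Vd = 0.56204 / 0.00913 = 61.56

61.56


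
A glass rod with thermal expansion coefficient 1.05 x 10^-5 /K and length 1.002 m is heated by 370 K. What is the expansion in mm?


Thermal expansion formula: dL = alpha * L0 * dT
  dL = (1.05 x 10^-5) * 1.002 * 370 = 0.00389277 m
Convert to mm: 0.00389277 * 1000 = 3.8928 mm

3.8928 mm


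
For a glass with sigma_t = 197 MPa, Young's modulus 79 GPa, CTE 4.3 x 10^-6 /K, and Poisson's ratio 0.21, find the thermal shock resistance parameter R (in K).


Thermal shock resistance: R = sigma * (1 - nu) / (E * alpha)
  Numerator = 197 * (1 - 0.21) = 155.63
  Denominator = 79 * 1000 * (4.3 x 10^-6) = 0.3397
  R = 155.63 / 0.3397 = 458.1 K

458.1 K


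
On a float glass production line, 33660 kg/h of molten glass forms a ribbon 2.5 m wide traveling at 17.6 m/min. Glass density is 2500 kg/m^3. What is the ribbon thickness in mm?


Ribbon cross-section from mass balance:
  Volume rate = throughput / density = 33660 / 2500 = 13.464 m^3/h
  thickness = volume rate / (speed * 60 * width), i.e.
  thickness = throughput / (60 * speed * width * density) * 1000
  thickness = 33660 / (60 * 17.6 * 2.5 * 2500) * 1000 = 5.1 mm

5.1 mm


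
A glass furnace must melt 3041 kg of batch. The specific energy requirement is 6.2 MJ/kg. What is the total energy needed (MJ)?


Total energy = mass * specific energy
  E = 3041 * 6.2 = 18854.2 MJ

18854.2 MJ


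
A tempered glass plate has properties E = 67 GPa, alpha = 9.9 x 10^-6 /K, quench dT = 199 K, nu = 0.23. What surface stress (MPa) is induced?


Tempering stress: sigma = E * alpha * dT / (1 - nu)
  E (MPa) = 67 * 1000 = 67000
  Numerator = 67000 * (9.9 x 10^-6) * 199 = 131.9967
  Denominator = 1 - 0.23 = 0.77
  sigma = 131.9967 / 0.77 = 171.4 MPa

171.4 MPa


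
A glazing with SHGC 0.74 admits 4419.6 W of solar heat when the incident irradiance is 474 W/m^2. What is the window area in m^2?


Rearrange Q = Area * SHGC * Irradiance:
  Area = Q / (SHGC * Irradiance)
  Area = 4419.6 / (0.74 * 474) = 12.6 m^2

12.6 m^2


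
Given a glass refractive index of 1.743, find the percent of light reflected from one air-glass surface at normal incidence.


Fresnel reflectance at normal incidence:
  R = ((n - 1)/(n + 1))^2
  (n - 1)/(n + 1) = (1.743 - 1)/(1.743 + 1) = 0.270871
  R = 0.270871^2 = 0.0733711
  R(%) = 0.0733711 * 100 = 7.337%

7.337%


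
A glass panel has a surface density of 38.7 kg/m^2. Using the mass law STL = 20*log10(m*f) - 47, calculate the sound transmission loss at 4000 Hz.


Mass law: STL = 20 * log10(m * f) - 47
  m * f = 38.7 * 4000 = 154800
  log10(154800) = 5.18977
  STL = 20 * 5.18977 - 47 = 103.7954 - 47 = 56.8 dB

56.8 dB


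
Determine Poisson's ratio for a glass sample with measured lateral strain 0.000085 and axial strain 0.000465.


Poisson's ratio: nu = lateral strain / axial strain
  nu = 0.000085 / 0.000465 = 0.1828

0.1828


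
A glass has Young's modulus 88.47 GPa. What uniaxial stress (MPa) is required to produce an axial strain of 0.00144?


Rearrange E = sigma / epsilon:
  sigma = E * epsilon
  E (MPa) = 88.47 * 1000 = 88470
  sigma = 88470 * 0.00144 = 127.4 MPa

127.4 MPa


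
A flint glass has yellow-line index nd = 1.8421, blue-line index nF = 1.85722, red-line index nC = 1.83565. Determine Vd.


Abbe number formula: Vd = (nd - 1) / (nF - nC)
  nd - 1 = 1.8421 - 1 = 0.8421
  nF - nC = 1.85722 - 1.83565 = 0.02157
  Vd = 0.8421 / 0.02157 = 39.04

39.04


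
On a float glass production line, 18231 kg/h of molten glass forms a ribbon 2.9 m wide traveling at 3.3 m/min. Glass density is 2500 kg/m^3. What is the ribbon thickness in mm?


Ribbon cross-section from mass balance:
  Volume rate = throughput / density = 18231 / 2500 = 7.2924 m^3/h
  thickness = volume rate / (speed * 60 * width), i.e.
  thickness = throughput / (60 * speed * width * density) * 1000
  thickness = 18231 / (60 * 3.3 * 2.9 * 2500) * 1000 = 12.7 mm

12.7 mm


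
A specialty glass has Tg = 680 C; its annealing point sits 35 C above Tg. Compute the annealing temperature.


The annealing temperature is Tg plus the offset:
  T_anneal = 680 + 35 = 715 C

715 C


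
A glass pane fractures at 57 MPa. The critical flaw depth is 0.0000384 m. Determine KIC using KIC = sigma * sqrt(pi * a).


Fracture toughness: KIC = sigma * sqrt(pi * a)
  pi * a = pi * 0.0000384 = 0.000120637
  sqrt(pi * a) = 0.010983
  KIC = 57 * 0.010983 = 0.626 MPa*sqrt(m)

0.626 MPa*sqrt(m)


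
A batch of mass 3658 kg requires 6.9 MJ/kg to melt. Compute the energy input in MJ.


Total energy = mass * specific energy
  E = 3658 * 6.9 = 25240.2 MJ

25240.2 MJ


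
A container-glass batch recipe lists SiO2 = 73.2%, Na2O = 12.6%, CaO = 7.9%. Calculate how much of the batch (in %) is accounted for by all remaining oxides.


Sum the three major oxides:
  SiO2 + Na2O + CaO = 73.2 + 12.6 + 7.9 = 93.7%
Subtract from 100%:
  Others = 100 - 93.7 = 6.3%

6.3%


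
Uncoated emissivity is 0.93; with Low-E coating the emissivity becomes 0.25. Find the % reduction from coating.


Percentage reduction = (1 - coated/uncoated) * 100
  Ratio = 0.25 / 0.93 = 0.2688
  Reduction = (1 - 0.2688) * 100 = 73.1%

73.1%


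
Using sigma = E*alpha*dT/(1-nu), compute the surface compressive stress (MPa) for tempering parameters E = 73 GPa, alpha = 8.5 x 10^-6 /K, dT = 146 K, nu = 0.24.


Tempering stress: sigma = E * alpha * dT / (1 - nu)
  E (MPa) = 73 * 1000 = 73000
  Numerator = 73000 * (8.5 x 10^-6) * 146 = 90.593
  Denominator = 1 - 0.24 = 0.76
  sigma = 90.593 / 0.76 = 119.2 MPa

119.2 MPa


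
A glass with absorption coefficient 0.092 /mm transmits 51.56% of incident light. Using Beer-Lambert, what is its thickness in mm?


Rearrange T = exp(-alpha * thickness):
  thickness = -ln(T) / alpha
  T = 51.56/100 = 0.5156
  ln(T) = -0.66242
  -ln(T) = 0.66242
  thickness = 0.66242 / 0.092 = 7.2 mm

7.2 mm


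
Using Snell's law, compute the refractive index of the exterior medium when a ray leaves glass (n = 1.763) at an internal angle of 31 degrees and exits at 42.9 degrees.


Apply Snell's law: n1 * sin(theta1) = n2 * sin(theta2)
  n2 = n1 * sin(theta1) / sin(theta2)
  sin(31) = 0.515038
  sin(42.9) = 0.680721
  n2 = 1.763 * 0.515038 / 0.680721 = 1.3339

1.3339


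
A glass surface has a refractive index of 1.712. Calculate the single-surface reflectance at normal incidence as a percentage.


Fresnel reflectance at normal incidence:
  R = ((n - 1)/(n + 1))^2
  (n - 1)/(n + 1) = (1.712 - 1)/(1.712 + 1) = 0.262537
  R = 0.262537^2 = 0.0689257
  R(%) = 0.0689257 * 100 = 6.893%

6.893%


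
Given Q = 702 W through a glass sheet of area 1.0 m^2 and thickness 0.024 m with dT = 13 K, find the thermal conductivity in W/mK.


Fourier's law rearranged: k = Q * t / (A * dT)
  Numerator = 702 * 0.024 = 16.848
  Denominator = 1.0 * 13 = 13.0
  k = 16.848 / 13.0 = 1.296 W/mK

1.296 W/mK


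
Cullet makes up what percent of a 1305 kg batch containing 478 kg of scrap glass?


Cullet ratio = (cullet mass / total batch mass) * 100
  Ratio = 478 / 1305 * 100 = 36.63%

36.63%


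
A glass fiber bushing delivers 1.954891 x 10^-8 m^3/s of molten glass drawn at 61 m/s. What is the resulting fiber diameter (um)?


Cross-sectional area from continuity:
  A = Q / v = 1.954891 x 10^-8 / 61 = 3.204739 x 10^-10 m^2
Diameter from circular cross-section:
  d = sqrt(4A / pi) * 10^6 (m -> um)
  d = sqrt(4 * 3.204739 x 10^-10 / pi) * 10^6 = 20.2 um

20.2 um


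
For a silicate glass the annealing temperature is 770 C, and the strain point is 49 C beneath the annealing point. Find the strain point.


Strain point = annealing point - difference:
  T_strain = 770 - 49 = 721 C

721 C


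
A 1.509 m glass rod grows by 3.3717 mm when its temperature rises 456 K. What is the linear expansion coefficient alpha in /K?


Rearrange dL = alpha * L0 * dT for alpha:
  alpha = dL / (L0 * dT)
  alpha = (3.3717 / 1000) / (1.509 * 456) = 0.0000049 /K = 4.9 x 10^-6 /K

4.9 x 10^-6 /K


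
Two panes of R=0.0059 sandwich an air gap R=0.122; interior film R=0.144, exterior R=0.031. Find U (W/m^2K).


Total thermal resistance (series):
  R_total = R_in + R_glass + R_air + R_glass + R_out
  R_total = 0.144 + 0.0059 + 0.122 + 0.0059 + 0.031 = 0.3088 m^2K/W
U-value = 1 / R_total = 1 / 0.3088 = 3.238 W/m^2K

3.238 W/m^2K


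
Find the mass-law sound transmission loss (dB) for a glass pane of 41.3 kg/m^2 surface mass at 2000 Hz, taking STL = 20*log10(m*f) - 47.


Mass law: STL = 20 * log10(m * f) - 47
  m * f = 41.3 * 2000 = 82600
  log10(82600) = 4.91698
  STL = 20 * 4.91698 - 47 = 98.3396 - 47 = 51.3 dB

51.3 dB


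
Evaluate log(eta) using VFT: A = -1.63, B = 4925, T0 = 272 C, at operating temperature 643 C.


VFT equation: log(eta) = A + B / (T - T0)
  T - T0 = 643 - 272 = 371
  B / (T - T0) = 4925 / 371 = 13.275
  log(eta) = -1.63 + 13.275 = 11.645

11.645


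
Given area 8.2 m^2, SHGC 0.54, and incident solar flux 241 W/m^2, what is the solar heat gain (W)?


Solar heat gain: Q = Area * SHGC * Irradiance
  Q = 8.2 * 0.54 * 241 = 1067.1 W

1067.1 W


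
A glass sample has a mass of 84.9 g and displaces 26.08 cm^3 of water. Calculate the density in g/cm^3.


Use the definition of density:
  rho = mass / volume
  rho = 84.9 / 26.08 = 3.255 g/cm^3

3.255 g/cm^3


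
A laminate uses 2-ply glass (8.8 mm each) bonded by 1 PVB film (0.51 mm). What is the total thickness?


Total thickness = glass contribution + PVB contribution
  Glass: 2 * 8.8 = 17.6 mm
  PVB: 1 * 0.51 = 0.51 mm
  Total = 17.6 + 0.51 = 18.11 mm

18.11 mm


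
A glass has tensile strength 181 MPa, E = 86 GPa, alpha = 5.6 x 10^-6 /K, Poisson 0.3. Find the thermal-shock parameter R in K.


Thermal shock resistance: R = sigma * (1 - nu) / (E * alpha)
  Numerator = 181 * (1 - 0.3) = 126.7
  Denominator = 86 * 1000 * (5.6 x 10^-6) = 0.4816
  R = 126.7 / 0.4816 = 263.1 K

263.1 K


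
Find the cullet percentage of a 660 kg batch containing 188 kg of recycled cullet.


Cullet ratio = (cullet mass / total batch mass) * 100
  Ratio = 188 / 660 * 100 = 28.48%

28.48%


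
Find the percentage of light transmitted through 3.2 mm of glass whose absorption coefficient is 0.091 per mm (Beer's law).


Beer-Lambert law: T = exp(-alpha * thickness)
  exponent = -0.091 * 3.2 = -0.2912
  T = exp(-0.2912) = 0.7474
  Percentage = 0.7474 * 100 = 74.74%

74.74%


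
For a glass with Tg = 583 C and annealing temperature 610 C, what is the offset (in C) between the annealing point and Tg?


Offset = T_anneal - Tg:
  offset = 610 - 583 = 27 C

27 C


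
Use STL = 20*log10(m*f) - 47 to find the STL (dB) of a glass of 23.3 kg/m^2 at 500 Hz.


Mass law: STL = 20 * log10(m * f) - 47
  m * f = 23.3 * 500 = 11650
  log10(11650) = 4.06633
  STL = 20 * 4.06633 - 47 = 81.3266 - 47 = 34.3 dB

34.3 dB


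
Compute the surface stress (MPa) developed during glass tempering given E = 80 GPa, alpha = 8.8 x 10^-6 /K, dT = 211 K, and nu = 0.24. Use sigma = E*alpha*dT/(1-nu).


Tempering stress: sigma = E * alpha * dT / (1 - nu)
  E (MPa) = 80 * 1000 = 80000
  Numerator = 80000 * (8.8 x 10^-6) * 211 = 148.544
  Denominator = 1 - 0.24 = 0.76
  sigma = 148.544 / 0.76 = 195.5 MPa

195.5 MPa


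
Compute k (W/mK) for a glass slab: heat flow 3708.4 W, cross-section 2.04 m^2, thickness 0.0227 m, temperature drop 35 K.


Fourier's law rearranged: k = Q * t / (A * dT)
  Numerator = 3708.4 * 0.0227 = 84.18068
  Denominator = 2.04 * 35 = 71.4
  k = 84.18068 / 71.4 = 1.179 W/mK

1.179 W/mK


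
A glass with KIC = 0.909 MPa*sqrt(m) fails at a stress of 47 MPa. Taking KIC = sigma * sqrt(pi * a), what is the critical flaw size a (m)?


Rearrange KIC = sigma * sqrt(pi * a):
  sqrt(pi * a) = KIC / sigma
  sqrt(pi * a) = 0.909 / 47 = 0.01934
  a = (KIC / sigma)^2 / pi
  a = 0.01934^2 / pi = 0.0001191 m

0.0001191 m


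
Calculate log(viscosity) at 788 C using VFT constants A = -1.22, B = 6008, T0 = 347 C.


VFT equation: log(eta) = A + B / (T - T0)
  T - T0 = 788 - 347 = 441
  B / (T - T0) = 6008 / 441 = 13.624
  log(eta) = -1.22 + 13.624 = 12.404

12.404


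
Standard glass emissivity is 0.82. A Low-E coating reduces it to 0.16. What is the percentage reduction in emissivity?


Percentage reduction = (1 - coated/uncoated) * 100
  Ratio = 0.16 / 0.82 = 0.1951
  Reduction = (1 - 0.1951) * 100 = 80.5%

80.5%


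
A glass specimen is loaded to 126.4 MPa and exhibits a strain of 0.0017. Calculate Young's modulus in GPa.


Young's modulus: E = stress / strain
  E = 126.4 MPa / 0.0017 = 74352.94 MPa
Convert to GPa: 74352.94 / 1000 = 74.35 GPa

74.35 GPa


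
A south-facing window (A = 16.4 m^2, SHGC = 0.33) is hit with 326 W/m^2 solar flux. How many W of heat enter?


Solar heat gain: Q = Area * SHGC * Irradiance
  Q = 16.4 * 0.33 * 326 = 1764.3 W

1764.3 W


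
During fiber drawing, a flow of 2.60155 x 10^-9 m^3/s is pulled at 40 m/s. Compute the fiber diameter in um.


Cross-sectional area from continuity:
  A = Q / v = 2.60155 x 10^-9 / 40 = 6.503875 x 10^-11 m^2
Diameter from circular cross-section:
  d = sqrt(4A / pi) * 10^6 (m -> um)
  d = sqrt(4 * 6.503875 x 10^-11 / pi) * 10^6 = 9.1 um

9.1 um


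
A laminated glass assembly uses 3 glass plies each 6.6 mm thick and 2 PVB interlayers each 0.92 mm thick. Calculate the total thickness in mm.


Total thickness = glass contribution + PVB contribution
  Glass: 3 * 6.6 = 19.8 mm
  PVB: 2 * 0.92 = 1.84 mm
  Total = 19.8 + 1.84 = 21.64 mm

21.64 mm


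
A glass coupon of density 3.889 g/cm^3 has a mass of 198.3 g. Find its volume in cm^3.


Rearrange rho = m / V:
  V = m / rho
  V = 198.3 / 3.889 = 50.99 cm^3

50.99 cm^3


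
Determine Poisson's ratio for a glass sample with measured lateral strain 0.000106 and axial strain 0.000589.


Poisson's ratio: nu = lateral strain / axial strain
  nu = 0.000106 / 0.000589 = 0.18

0.18


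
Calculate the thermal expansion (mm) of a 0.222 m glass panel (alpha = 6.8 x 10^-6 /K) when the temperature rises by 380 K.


Thermal expansion formula: dL = alpha * L0 * dT
  dL = (6.8 x 10^-6) * 0.222 * 380 = 0.00057365 m
Convert to mm: 0.00057365 * 1000 = 0.5736 mm

0.5736 mm


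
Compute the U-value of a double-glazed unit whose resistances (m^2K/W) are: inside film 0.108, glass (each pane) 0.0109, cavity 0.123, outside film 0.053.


Total thermal resistance (series):
  R_total = R_in + R_glass + R_air + R_glass + R_out
  R_total = 0.108 + 0.0109 + 0.123 + 0.0109 + 0.053 = 0.3058 m^2K/W
U-value = 1 / R_total = 1 / 0.3058 = 3.27 W/m^2K

3.27 W/m^2K


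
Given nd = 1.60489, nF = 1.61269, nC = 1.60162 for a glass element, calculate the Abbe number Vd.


Abbe number formula: Vd = (nd - 1) / (nF - nC)
  nd - 1 = 1.60489 - 1 = 0.60489
  nF - nC = 1.61269 - 1.60162 = 0.01107
  Vd = 0.60489 / 0.01107 = 54.64

54.64


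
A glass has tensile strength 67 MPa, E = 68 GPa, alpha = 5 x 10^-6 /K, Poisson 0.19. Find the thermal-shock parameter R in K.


Thermal shock resistance: R = sigma * (1 - nu) / (E * alpha)
  Numerator = 67 * (1 - 0.19) = 54.27
  Denominator = 68 * 1000 * (5 x 10^-6) = 0.34
  R = 54.27 / 0.34 = 159.6 K

159.6 K


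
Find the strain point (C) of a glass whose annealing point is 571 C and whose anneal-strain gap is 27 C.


Strain point = annealing point - difference:
  T_strain = 571 - 27 = 544 C

544 C


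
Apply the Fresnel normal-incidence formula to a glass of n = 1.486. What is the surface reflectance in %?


Fresnel reflectance at normal incidence:
  R = ((n - 1)/(n + 1))^2
  (n - 1)/(n + 1) = (1.486 - 1)/(1.486 + 1) = 0.195495
  R = 0.195495^2 = 0.0382183
  R(%) = 0.0382183 * 100 = 3.822%

3.822%


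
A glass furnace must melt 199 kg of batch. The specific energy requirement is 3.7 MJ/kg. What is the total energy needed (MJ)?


Total energy = mass * specific energy
  E = 199 * 3.7 = 736.3 MJ

736.3 MJ


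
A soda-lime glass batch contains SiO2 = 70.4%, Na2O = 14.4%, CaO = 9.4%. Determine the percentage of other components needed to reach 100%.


Sum the three major oxides:
  SiO2 + Na2O + CaO = 70.4 + 14.4 + 9.4 = 94.2%
Subtract from 100%:
  Others = 100 - 94.2 = 5.8%

5.8%


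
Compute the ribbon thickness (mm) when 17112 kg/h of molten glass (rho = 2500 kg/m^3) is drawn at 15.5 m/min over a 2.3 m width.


Ribbon cross-section from mass balance:
  Volume rate = throughput / density = 17112 / 2500 = 6.8448 m^3/h
  thickness = volume rate / (speed * 60 * width), i.e.
  thickness = throughput / (60 * speed * width * density) * 1000
  thickness = 17112 / (60 * 15.5 * 2.3 * 2500) * 1000 = 3.2 mm

3.2 mm


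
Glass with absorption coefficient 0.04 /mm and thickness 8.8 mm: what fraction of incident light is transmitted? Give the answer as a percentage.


Beer-Lambert law: T = exp(-alpha * thickness)
  exponent = -0.04 * 8.8 = -0.352
  T = exp(-0.352) = 0.7033
  Percentage = 0.7033 * 100 = 70.33%

70.33%


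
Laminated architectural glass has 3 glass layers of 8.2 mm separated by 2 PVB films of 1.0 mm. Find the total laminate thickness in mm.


Total thickness = glass contribution + PVB contribution
  Glass: 3 * 8.2 = 24.6 mm
  PVB: 2 * 1.0 = 2.0 mm
  Total = 24.6 + 2.0 = 26.6 mm

26.6 mm


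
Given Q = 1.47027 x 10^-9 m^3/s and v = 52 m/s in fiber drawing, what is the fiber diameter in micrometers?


Cross-sectional area from continuity:
  A = Q / v = 1.47027 x 10^-9 / 52 = 2.827442 x 10^-11 m^2
Diameter from circular cross-section:
  d = sqrt(4A / pi) * 10^6 (m -> um)
  d = sqrt(4 * 2.827442 x 10^-11 / pi) * 10^6 = 6.0 um

6.0 um


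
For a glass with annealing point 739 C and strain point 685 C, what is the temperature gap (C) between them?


Gap = T_anneal - T_strain:
  gap = 739 - 685 = 54 C

54 C


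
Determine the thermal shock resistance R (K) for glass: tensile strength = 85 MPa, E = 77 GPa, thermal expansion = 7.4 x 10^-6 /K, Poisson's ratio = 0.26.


Thermal shock resistance: R = sigma * (1 - nu) / (E * alpha)
  Numerator = 85 * (1 - 0.26) = 62.9
  Denominator = 77 * 1000 * (7.4 x 10^-6) = 0.5698
  R = 62.9 / 0.5698 = 110.4 K

110.4 K
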